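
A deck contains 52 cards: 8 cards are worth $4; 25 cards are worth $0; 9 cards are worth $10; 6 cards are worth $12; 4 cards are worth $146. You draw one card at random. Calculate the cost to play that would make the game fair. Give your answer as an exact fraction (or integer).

389/26 dollars

E[payout] = (8/52)·4 + (25/52)·0 + (9/52)·10 + (6/52)·12 + (4/52)·146 = 389/26
Fair fee = E[payout] = 389/26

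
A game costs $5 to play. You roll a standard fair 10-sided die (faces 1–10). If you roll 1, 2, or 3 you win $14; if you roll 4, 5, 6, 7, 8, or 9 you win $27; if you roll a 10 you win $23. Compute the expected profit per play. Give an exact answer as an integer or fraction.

177/10 dollars

E[payout] = (3/10)·14 + (1/10)·23 + (3/5)·27 = 227/10
Expected profit = 227/10 − 5 = 177/10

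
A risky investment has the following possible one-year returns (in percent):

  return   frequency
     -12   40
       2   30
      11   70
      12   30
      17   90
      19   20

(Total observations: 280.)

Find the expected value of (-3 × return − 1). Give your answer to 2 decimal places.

Total = 280, so P(return=-12) = 40/280, etc.
E[-3x-1] = (1/7)·35 + (3/28)·(-7) + (1/4)·(-34) + (3/28)·(-37) + (9/28)·(-52) + (1/14)·(-58)
     = -407/14 ≈ -29.07

-29.07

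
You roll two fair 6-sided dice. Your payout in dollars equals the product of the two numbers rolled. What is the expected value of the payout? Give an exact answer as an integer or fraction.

Distribution of the product of the two numbers rolled: 1 w.p. 1/36, 2 w.p. 1/18, 3 w.p. 1/18, 4 w.p. 1/12, 5 w.p. 1/18, 6 w.p. 1/9, …
E[payout] = (1/36)·1 + (1/18)·2 + (1/18)·3 + (1/12)·4 + (1/18)·5 + (1/9)·6 + (1/18)·8 + (1/36)·9 + (1/18)·10 + (1/9)·12 + (1/18)·15 + (1/36)·16 + (1/18)·18 + (1/18)·20 + (1/18)·24 + (1/36)·25 + (1/18)·30 + (1/36)·36 = 49/4

49/4 dollars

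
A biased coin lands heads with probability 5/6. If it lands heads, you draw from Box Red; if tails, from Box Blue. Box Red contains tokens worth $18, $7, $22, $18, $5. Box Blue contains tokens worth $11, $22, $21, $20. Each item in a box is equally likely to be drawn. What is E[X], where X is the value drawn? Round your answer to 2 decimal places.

E[X | Box Red] = (18 + 7 + 22 + 18 + 5)/5 = 14
E[X | Box Blue] = (11 + 22 + 21 + 20)/4 = 37/2
E[X] = (5/6)·14 + (1/6)·37/2 = 59/4 ≈ 14.75

$14.75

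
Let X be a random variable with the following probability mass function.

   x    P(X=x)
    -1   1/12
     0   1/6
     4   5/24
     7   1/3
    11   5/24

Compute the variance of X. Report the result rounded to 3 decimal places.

E[X] = (1/12)·(-1) + (1/6)·0 + (5/24)·4 + (1/3)·7 + (5/24)·11 = 43/8
E[X²] = (1/12)·1 + (1/6)·0 + (5/24)·16 + (1/3)·49 + (5/24)·121 = 1079/24
Var(X) = 1079/24 − (43/8)² = 3085/192 ≈ 16.068

16.068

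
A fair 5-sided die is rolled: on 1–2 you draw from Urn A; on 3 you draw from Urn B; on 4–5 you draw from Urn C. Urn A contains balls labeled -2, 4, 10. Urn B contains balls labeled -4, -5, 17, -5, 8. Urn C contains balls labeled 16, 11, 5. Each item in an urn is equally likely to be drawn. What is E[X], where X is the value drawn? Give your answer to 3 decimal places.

E[X | Urn A] = (-2 + 4 + 10)/3 = 4
E[X | Urn B] = (-4 − 5 + 17 − 5 + 8)/5 = 11/5
E[X | Urn C] = (16 + 11 + 5)/3 = 32/3
E[X] = (2/5)·4 + (1/5)·11/5 + (2/5)·32/3 = 473/75 ≈ 6.307

6.307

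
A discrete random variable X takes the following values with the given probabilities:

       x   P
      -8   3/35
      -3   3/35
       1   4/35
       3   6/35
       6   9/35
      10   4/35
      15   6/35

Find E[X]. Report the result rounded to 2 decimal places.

4.94

E[X] = (3/35)·(-8) + (3/35)·(-3) + (4/35)·1 + (6/35)·3 + (9/35)·6 + (4/35)·10 + (6/35)·15
     = 173/35 ≈ 4.94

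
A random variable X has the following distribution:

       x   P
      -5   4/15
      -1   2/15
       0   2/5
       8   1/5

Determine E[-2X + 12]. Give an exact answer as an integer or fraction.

176/15

E[-2x+12] = (4/15)·22 + (2/15)·14 + (2/5)·12 + (1/5)·(-4)
     = 176/15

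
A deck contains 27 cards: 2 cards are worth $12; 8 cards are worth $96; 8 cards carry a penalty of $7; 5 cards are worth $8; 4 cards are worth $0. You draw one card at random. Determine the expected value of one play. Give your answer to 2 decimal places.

E[payout] = (2/27)·12 + (8/27)·96 + (8/27)·(-7) + (5/27)·8 + (4/27)·0 = 776/27
≈ $28.74

$28.74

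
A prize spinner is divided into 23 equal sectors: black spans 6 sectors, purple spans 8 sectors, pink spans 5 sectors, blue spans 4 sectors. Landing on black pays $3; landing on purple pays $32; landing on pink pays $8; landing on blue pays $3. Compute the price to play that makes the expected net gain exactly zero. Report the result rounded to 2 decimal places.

$14.17

E[payout] = (6/23)·3 + (8/23)·32 + (5/23)·8 + (4/23)·3 = 326/23
Fair fee = E[payout] = 326/23 ≈ $14.17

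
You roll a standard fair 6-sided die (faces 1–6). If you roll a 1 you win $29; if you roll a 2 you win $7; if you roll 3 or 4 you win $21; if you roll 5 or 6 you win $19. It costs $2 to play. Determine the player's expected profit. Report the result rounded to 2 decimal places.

E[payout] = (1/6)·7 + (1/3)·19 + (1/3)·21 + (1/6)·29 = 58/3
Expected profit = 58/3 − 2 = 52/3 ≈ $17.33

$17.33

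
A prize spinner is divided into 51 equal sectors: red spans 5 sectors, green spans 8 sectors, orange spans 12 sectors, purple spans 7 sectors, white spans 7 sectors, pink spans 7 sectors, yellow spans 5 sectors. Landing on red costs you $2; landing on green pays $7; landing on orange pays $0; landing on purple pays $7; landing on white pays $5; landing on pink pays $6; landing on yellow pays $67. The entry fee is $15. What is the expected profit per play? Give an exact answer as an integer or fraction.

-86/17 dollars

E[payout] = (5/51)·(-2) + (8/51)·7 + (12/51)·0 + (7/51)·7 + (7/51)·5 + (7/51)·6 + (5/51)·67 = 169/17
Expected profit = 169/17 − 15 = -86/17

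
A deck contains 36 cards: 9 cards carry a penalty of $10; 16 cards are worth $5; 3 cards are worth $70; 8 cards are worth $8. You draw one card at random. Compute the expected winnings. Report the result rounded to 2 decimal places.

$7.33

E[payout] = (9/36)·(-10) + (16/36)·5 + (3/36)·70 + (8/36)·8 = 22/3
≈ $7.33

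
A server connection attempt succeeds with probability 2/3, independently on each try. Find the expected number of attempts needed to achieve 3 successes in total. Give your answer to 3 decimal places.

4.500

By linearity (sum of 3 independent geometric waits), E[trials] = 3/p = 3/(2/3) = 9/2.
≈ 4.500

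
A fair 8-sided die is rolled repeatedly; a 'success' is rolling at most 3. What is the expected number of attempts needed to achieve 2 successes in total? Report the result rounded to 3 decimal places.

5.333

By linearity (sum of 2 independent geometric waits), E[trials] = 2/p = 2/(3/8) = 16/3.
≈ 5.333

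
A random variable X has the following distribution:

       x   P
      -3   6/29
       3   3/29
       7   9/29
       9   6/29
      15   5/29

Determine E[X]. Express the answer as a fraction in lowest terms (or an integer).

E[X] = (6/29)·(-3) + (3/29)·3 + (9/29)·7 + (6/29)·9 + (5/29)·15
     = 183/29

183/29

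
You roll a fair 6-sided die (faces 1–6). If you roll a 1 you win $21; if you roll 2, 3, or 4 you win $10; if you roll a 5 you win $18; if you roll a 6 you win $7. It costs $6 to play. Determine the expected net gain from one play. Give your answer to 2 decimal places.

$6.67

E[payout] = (1/6)·7 + (1/2)·10 + (1/6)·18 + (1/6)·21 = 38/3
Expected profit = 38/3 − 6 = 20/3 ≈ $6.67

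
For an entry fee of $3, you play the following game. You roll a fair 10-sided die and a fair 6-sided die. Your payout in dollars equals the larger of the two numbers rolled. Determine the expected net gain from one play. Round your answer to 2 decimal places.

$3.08

Distribution of the larger of the two numbers rolled: 1 w.p. 1/60, 2 w.p. 1/20, 3 w.p. 1/12, 4 w.p. 7/60, 5 w.p. 3/20, 6 w.p. 11/60, …
E[payout] = (1/60)·1 + (1/20)·2 + (1/12)·3 + (7/60)·4 + (3/20)·5 + (11/60)·6 + (1/10)·7 + (1/10)·8 + (1/10)·9 + (1/10)·10 = 73/12
Expected profit = 73/12 − 3 = 37/12 ≈ $3.08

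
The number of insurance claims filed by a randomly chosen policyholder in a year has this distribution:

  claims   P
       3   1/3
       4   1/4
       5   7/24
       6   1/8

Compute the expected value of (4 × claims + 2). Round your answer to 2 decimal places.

18.83

E[4x+2] = (1/3)·14 + (1/4)·18 + (7/24)·22 + (1/8)·26
     = 113/6 ≈ 18.83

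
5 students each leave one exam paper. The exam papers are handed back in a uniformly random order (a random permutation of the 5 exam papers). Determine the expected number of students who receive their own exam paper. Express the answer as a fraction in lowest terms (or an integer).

Let Xᵢ = 1 if person i gets their own exam paper. For each i, P(Xᵢ=1) = 1/5.
By linearity of expectation, E[X₁+…+X_5] = 5·(1/5) = 1.

1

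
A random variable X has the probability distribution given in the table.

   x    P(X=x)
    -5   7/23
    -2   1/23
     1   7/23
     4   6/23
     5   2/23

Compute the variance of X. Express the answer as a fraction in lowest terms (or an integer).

E[X] = (7/23)·(-5) + (1/23)·(-2) + (7/23)·1 + (6/23)·4 + (2/23)·5 = 4/23
E[X²] = (7/23)·25 + (1/23)·4 + (7/23)·1 + (6/23)·16 + (2/23)·25 = 332/23
Var(X) = 332/23 − (4/23)² = 7620/529

7620/529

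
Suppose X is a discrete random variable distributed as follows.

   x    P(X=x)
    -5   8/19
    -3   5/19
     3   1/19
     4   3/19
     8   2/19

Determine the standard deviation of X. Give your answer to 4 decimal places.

E[X] = -24/19, E[X²] = 430/19
Var(X) = E[X²] − (E[X])² = 430/19 − 576/361 = 7594/361
SD(X) = √(7594/361) ≈ 4.5865

4.5865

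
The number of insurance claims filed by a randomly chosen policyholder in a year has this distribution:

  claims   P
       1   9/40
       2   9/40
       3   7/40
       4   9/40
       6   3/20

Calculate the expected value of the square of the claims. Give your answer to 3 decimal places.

E[X²] = (9/40)·1 + (9/40)·4 + (7/40)·9 + (9/40)·16 + (3/20)·36
     = 117/10 ≈ 11.700

11.700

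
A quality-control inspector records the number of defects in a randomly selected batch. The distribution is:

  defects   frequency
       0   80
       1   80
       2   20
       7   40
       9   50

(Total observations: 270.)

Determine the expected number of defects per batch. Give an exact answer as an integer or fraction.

85/27

Total = 270, so P(defects=0) = 80/270, etc.
E[X] = (8/27)·0 + (8/27)·1 + (2/27)·2 + (4/27)·7 + (5/27)·9
     = 85/27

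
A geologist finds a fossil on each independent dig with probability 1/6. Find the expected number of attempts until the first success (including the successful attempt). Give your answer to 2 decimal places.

6.00

For a geometric distribution, E[trials] = 1/p = 1/(1/6) = 6.
≈ 6.00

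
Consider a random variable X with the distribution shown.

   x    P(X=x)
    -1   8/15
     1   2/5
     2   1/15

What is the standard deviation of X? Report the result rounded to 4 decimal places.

1.0954

E[X] = 0, E[X²] = 6/5
Var(X) = E[X²] − (E[X])² = 6/5 − 0 = 6/5
SD(X) = √(6/5) ≈ 1.0954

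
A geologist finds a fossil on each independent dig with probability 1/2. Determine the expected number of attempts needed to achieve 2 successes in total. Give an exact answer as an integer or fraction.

By linearity (sum of 2 independent geometric waits), E[trials] = 2/p = 2/(1/2) = 4.

4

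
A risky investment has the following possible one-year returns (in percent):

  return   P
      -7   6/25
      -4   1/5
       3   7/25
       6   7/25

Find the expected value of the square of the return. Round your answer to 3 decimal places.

27.560

E[X²] = (6/25)·49 + (1/5)·16 + (7/25)·9 + (7/25)·36
     = 689/25 ≈ 27.560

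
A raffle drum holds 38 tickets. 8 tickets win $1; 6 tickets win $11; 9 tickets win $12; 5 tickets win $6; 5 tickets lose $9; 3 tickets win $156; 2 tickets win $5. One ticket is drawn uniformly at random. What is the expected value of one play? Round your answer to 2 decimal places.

E[payout] = (8/38)·1 + (6/38)·11 + (9/38)·12 + (5/38)·6 + (5/38)·(-9) + (3/38)·156 + (2/38)·5 = 645/38
≈ $16.97

$16.97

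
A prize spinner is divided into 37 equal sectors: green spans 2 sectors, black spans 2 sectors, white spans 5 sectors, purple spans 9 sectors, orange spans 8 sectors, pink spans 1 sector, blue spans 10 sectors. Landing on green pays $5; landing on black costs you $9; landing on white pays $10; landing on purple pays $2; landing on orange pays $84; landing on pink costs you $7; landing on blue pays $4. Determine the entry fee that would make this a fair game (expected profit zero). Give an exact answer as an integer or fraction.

765/37 dollars

E[payout] = (2/37)·5 + (2/37)·(-9) + (5/37)·10 + (9/37)·2 + (8/37)·84 + (1/37)·(-7) + (10/37)·4 = 765/37
Fair fee = E[payout] = 765/37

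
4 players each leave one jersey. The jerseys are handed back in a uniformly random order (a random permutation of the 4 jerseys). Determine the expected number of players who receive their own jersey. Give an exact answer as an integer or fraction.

1

Let Xᵢ = 1 if person i gets their own jersey. For each i, P(Xᵢ=1) = 1/4.
By linearity of expectation, E[X₁+…+X_4] = 4·(1/4) = 1.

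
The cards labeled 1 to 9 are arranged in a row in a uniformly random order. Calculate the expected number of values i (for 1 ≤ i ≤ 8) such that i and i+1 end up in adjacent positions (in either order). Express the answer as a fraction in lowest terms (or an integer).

For each i ∈ {1,…,8}, let Xᵢ = 1 if i and i+1 are adjacent. P(Xᵢ=1) = 2·(9−1)!/9! = 2/9.
By linearity, E[ΣXᵢ] = (8)·(2/9) = 16/9.

16/9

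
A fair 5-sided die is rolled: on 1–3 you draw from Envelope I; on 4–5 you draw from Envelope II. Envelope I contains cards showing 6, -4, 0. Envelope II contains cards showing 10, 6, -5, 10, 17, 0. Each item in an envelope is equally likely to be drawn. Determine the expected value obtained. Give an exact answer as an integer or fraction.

E[X | Envelope I] = (6 − 4 + 0)/3 = 2/3
E[X | Envelope II] = (10 + 6 − 5 + 10 + 17 + 0)/6 = 19/3
E[X] = (3/5)·2/3 + (2/5)·19/3 = 44/15

44/15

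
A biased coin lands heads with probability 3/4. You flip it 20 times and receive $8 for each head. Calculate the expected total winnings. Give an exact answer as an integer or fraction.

$120

E[#heads] = 20·3/4 = 15 (linearity over flips).
E[winnings] = 8·15 = 120.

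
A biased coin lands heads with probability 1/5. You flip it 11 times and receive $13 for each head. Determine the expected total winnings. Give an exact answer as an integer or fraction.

143/5 dollars

E[#heads] = 11·1/5 = 11/5 (linearity over flips).
E[winnings] = 13·11/5 = 143/5.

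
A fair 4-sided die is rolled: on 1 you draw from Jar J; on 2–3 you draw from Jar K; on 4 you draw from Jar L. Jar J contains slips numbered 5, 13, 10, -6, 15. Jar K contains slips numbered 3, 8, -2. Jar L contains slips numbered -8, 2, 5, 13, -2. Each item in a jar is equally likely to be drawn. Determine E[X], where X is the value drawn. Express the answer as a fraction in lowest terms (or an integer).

E[X | Jar J] = (5 + 13 + 10 − 6 + 15)/5 = 37/5
E[X | Jar K] = (3 + 8 − 2)/3 = 3
E[X | Jar L] = (-8 + 2 + 5 + 13 − 2)/5 = 2
E[X] = (1/4)·37/5 + (1/2)·3 + (1/4)·2 = 77/20

77/20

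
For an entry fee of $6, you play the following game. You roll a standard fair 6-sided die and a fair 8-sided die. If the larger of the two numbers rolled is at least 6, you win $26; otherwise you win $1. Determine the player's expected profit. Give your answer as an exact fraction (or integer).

335/48 dollars

E[payout] = (25/48)·1 + (23/48)·26 = 623/48
Expected profit = 623/48 − 6 = 335/48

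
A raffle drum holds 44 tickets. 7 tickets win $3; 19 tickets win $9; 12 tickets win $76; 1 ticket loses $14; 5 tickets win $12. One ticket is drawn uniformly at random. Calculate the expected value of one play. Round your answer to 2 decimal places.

$26.14

E[payout] = (7/44)·3 + (19/44)·9 + (12/44)·76 + (1/44)·(-14) + (5/44)·12 = 575/22
≈ $26.14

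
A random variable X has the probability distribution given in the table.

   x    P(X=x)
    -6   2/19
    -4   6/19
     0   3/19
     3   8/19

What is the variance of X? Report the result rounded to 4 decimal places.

12.2327

E[X] = (2/19)·(-6) + (6/19)·(-4) + (3/19)·0 + (8/19)·3 = -12/19
E[X²] = (2/19)·36 + (6/19)·16 + (3/19)·0 + (8/19)·9 = 240/19
Var(X) = 240/19 − (-12/19)² = 4416/361 ≈ 12.2327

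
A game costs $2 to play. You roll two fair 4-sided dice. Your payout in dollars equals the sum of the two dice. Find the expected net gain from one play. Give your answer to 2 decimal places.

$3.00

Distribution of the sum of the two dice: 2 w.p. 1/16, 3 w.p. 1/8, 4 w.p. 3/16, 5 w.p. 1/4, 6 w.p. 3/16, 7 w.p. 1/8, …
E[payout] = (1/16)·2 + (1/8)·3 + (3/16)·4 + (1/4)·5 + (3/16)·6 + (1/8)·7 + (1/16)·8 = 5
Expected profit = 5 − 2 = 3 ≈ $3.00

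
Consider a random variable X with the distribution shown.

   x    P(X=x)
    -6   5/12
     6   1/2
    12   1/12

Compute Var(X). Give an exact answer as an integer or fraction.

E[X] = (5/12)·(-6) + (1/2)·6 + (1/12)·12 = 3/2
E[X²] = (5/12)·36 + (1/2)·36 + (1/12)·144 = 45
Var(X) = 45 − (3/2)² = 171/4

171/4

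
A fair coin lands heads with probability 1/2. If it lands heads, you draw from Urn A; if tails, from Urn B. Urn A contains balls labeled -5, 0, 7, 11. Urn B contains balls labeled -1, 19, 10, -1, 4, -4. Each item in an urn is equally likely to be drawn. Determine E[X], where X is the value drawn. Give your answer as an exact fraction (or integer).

31/8

E[X | Urn A] = (-5 + 0 + 7 + 11)/4 = 13/4
E[X | Urn B] = (-1 + 19 + 10 − 1 + 4 − 4)/6 = 9/2
E[X] = (1/2)·13/4 + (1/2)·9/2 = 31/8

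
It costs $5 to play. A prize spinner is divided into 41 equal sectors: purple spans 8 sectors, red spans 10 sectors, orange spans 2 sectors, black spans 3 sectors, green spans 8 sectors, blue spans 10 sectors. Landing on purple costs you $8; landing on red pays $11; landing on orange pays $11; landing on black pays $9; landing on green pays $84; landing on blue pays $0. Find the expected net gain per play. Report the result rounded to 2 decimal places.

E[payout] = (8/41)·(-8) + (10/41)·11 + (2/41)·11 + (3/41)·9 + (8/41)·84 + (10/41)·0 = 767/41
Expected profit = 767/41 − 5 = 562/41 ≈ $13.71

$13.71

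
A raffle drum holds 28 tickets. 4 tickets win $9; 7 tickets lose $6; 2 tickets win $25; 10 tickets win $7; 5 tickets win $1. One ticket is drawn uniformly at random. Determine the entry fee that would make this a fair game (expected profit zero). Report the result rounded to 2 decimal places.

$4.25

E[payout] = (4/28)·9 + (7/28)·(-6) + (2/28)·25 + (10/28)·7 + (5/28)·1 = 17/4
Fair fee = E[payout] = 17/4 ≈ $4.25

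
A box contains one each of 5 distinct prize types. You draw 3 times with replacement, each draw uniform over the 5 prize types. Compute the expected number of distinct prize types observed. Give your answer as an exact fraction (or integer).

61/25

Let Xⱼ=1 if type j appears at least once. P(Xⱼ=1) = 1 − ((5−1)/5)^3 = 61/125.
E[#distinct] = 5·61/125 = 61/25.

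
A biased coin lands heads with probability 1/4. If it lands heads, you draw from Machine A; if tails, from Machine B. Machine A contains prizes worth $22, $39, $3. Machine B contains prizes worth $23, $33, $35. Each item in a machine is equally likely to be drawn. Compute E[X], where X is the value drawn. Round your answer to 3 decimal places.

E[X | Machine A] = (22 + 39 + 3)/3 = 64/3
E[X | Machine B] = (23 + 33 + 35)/3 = 91/3
E[X] = (1/4)·64/3 + (3/4)·91/3 = 337/12 ≈ 28.083

$28.083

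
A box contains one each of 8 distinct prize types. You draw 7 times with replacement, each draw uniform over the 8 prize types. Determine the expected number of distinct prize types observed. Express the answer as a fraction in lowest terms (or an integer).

1273609/262144

Let Xⱼ=1 if type j appears at least once. P(Xⱼ=1) = 1 − ((8−1)/8)^7 = 1273609/2097152.
E[#distinct] = 8·1273609/2097152 = 1273609/262144.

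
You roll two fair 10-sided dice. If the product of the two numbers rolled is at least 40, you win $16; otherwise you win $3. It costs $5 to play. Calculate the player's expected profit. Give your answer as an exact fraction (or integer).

E[payout] = (17/25)·3 + (8/25)·16 = 179/25
Expected profit = 179/25 − 5 = 54/25

54/25 dollars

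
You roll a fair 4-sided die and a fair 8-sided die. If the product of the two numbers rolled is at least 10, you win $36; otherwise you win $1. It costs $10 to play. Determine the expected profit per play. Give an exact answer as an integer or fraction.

E[payout] = (17/32)·1 + (15/32)·36 = 557/32
Expected profit = 557/32 − 10 = 237/32

237/32 dollars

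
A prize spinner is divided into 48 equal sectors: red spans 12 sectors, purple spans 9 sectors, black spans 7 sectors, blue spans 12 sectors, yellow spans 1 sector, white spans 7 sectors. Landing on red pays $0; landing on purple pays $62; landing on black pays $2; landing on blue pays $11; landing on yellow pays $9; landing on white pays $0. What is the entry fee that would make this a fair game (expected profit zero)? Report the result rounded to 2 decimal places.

$14.85

E[payout] = (12/48)·0 + (9/48)·62 + (7/48)·2 + (12/48)·11 + (1/48)·9 + (7/48)·0 = 713/48
Fair fee = E[payout] = 713/48 ≈ $14.85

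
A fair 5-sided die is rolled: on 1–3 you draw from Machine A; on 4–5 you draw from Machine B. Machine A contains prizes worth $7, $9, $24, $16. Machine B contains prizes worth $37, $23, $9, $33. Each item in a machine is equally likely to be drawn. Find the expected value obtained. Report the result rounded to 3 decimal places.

$18.600

E[X | Machine A] = (7 + 9 + 24 + 16)/4 = 14
E[X | Machine B] = (37 + 23 + 9 + 33)/4 = 51/2
E[X] = (3/5)·14 + (2/5)·51/2 = 93/5 ≈ 18.600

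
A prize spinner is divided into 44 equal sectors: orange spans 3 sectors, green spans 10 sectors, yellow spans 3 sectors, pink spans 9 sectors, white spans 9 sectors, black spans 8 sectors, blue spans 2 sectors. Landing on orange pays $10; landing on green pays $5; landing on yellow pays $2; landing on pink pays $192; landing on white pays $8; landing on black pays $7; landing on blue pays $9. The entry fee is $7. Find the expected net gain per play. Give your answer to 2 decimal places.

$37.55

E[payout] = (3/44)·10 + (10/44)·5 + (3/44)·2 + (9/44)·192 + (9/44)·8 + (8/44)·7 + (2/44)·9 = 490/11
Expected profit = 490/11 − 7 = 413/11 ≈ $37.55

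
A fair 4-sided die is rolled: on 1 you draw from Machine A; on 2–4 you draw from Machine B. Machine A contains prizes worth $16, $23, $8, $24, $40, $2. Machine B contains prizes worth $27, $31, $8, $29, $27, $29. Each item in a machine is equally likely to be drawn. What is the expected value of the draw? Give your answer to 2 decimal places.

$23.58

E[X | Machine A] = (16 + 23 + 8 + 24 + 40 + 2)/6 = 113/6
E[X | Machine B] = (27 + 31 + 8 + 29 + 27 + 29)/6 = 151/6
E[X] = (1/4)·113/6 + (3/4)·151/6 = 283/12 ≈ 23.58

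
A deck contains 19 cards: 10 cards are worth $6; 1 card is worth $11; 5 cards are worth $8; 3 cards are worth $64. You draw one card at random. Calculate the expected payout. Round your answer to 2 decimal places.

$15.95

E[payout] = (10/19)·6 + (1/19)·11 + (5/19)·8 + (3/19)·64 = 303/19
≈ $15.95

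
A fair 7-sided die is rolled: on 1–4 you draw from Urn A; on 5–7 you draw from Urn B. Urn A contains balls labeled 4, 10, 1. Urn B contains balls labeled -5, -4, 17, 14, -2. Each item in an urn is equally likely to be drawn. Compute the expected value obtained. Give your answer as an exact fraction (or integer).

32/7

E[X | Urn A] = (4 + 10 + 1)/3 = 5
E[X | Urn B] = (-5 − 4 + 17 + 14 − 2)/5 = 4
E[X] = (4/7)·5 + (3/7)·4 = 32/7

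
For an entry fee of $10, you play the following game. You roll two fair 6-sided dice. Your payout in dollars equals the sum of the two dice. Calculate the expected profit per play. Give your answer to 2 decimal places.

-$3.00

Distribution of the sum of the two dice: 2 w.p. 1/36, 3 w.p. 1/18, 4 w.p. 1/12, 5 w.p. 1/9, 6 w.p. 5/36, 7 w.p. 1/6, …
E[payout] = (1/36)·2 + (1/18)·3 + (1/12)·4 + (1/9)·5 + (5/36)·6 + (1/6)·7 + (5/36)·8 + (1/9)·9 + (1/12)·10 + (1/18)·11 + (1/36)·12 = 7
Expected profit = 7 − 10 = -3 ≈ -$3.00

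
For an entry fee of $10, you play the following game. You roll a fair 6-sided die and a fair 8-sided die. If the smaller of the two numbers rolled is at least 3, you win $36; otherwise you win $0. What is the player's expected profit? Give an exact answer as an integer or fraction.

E[payout] = (1/2)·0 + (1/2)·36 = 18
Expected profit = 18 − 10 = 8

$8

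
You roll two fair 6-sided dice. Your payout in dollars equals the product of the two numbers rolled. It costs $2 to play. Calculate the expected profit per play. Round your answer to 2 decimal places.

Distribution of the product of the two numbers rolled: 1 w.p. 1/36, 2 w.p. 1/18, 3 w.p. 1/18, 4 w.p. 1/12, 5 w.p. 1/18, 6 w.p. 1/9, …
E[payout] = (1/36)·1 + (1/18)·2 + (1/18)·3 + (1/12)·4 + (1/18)·5 + (1/9)·6 + (1/18)·8 + (1/36)·9 + (1/18)·10 + (1/9)·12 + (1/18)·15 + (1/36)·16 + (1/18)·18 + (1/18)·20 + (1/18)·24 + (1/36)·25 + (1/18)·30 + (1/36)·36 = 49/4
Expected profit = 49/4 − 2 = 41/4 ≈ $10.25

$10.25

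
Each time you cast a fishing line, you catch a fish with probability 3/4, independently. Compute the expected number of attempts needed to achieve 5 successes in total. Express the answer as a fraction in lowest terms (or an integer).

20/3

By linearity (sum of 5 independent geometric waits), E[trials] = 5/p = 5/(3/4) = 20/3.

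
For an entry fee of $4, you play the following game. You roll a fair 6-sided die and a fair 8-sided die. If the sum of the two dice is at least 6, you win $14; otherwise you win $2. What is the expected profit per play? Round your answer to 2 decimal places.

E[payout] = (5/24)·2 + (19/24)·14 = 23/2
Expected profit = 23/2 − 4 = 15/2 ≈ $7.50

$7.50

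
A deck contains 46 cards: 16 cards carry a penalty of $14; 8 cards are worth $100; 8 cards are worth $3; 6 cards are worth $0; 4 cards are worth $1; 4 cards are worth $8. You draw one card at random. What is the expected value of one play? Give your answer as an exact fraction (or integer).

E[payout] = (16/46)·(-14) + (8/46)·100 + (8/46)·3 + (6/46)·0 + (4/46)·1 + (4/46)·8 = 318/23

318/23 dollars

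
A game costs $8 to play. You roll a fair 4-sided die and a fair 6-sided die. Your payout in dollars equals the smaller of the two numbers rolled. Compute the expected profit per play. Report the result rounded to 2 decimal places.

Distribution of the smaller of the two numbers rolled: 1 w.p. 3/8, 2 w.p. 7/24, 3 w.p. 5/24, 4 w.p. 1/8
E[payout] = (3/8)·1 + (7/24)·2 + (5/24)·3 + (1/8)·4 = 25/12
Expected profit = 25/12 − 8 = -71/12 ≈ -$5.92

-$5.92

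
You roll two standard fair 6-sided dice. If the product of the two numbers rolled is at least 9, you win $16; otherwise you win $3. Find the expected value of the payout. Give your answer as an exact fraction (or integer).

E[payout] = (4/9)·3 + (5/9)·16 = 92/9

92/9 dollars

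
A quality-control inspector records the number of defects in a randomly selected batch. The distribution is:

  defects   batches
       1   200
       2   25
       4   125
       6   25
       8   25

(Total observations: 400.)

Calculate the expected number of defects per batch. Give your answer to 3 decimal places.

Total = 400, so P(defects=1) = 200/400, etc.
E[X] = (1/2)·1 + (1/16)·2 + (5/16)·4 + (1/16)·6 + (1/16)·8
     = 11/4 ≈ 2.750

2.750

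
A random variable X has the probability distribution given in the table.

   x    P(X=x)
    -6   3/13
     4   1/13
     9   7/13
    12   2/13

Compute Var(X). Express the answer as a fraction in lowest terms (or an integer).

E[X] = (3/13)·(-6) + (1/13)·4 + (7/13)·9 + (2/13)·12 = 73/13
E[X²] = (3/13)·36 + (1/13)·16 + (7/13)·81 + (2/13)·144 = 979/13
Var(X) = 979/13 − (73/13)² = 7398/169

7398/169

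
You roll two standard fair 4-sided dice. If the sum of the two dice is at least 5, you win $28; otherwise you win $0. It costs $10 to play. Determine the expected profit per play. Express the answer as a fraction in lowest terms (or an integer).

E[payout] = (3/8)·0 + (5/8)·28 = 35/2
Expected profit = 35/2 − 10 = 15/2

15/2 dollars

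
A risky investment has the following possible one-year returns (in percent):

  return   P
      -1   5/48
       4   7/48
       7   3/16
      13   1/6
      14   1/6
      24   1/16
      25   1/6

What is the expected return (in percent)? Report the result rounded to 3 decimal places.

E[X] = (5/48)·(-1) + (7/48)·4 + (3/16)·7 + (1/6)·13 + (1/6)·14 + (1/16)·24 + (1/6)·25
     = 287/24 ≈ 11.958

11.958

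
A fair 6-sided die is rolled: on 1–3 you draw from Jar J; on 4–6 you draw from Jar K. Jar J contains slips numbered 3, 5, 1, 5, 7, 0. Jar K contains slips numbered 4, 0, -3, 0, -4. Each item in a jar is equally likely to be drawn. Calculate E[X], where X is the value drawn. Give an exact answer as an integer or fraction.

E[X | Jar J] = (3 + 5 + 1 + 5 + 7 + 0)/6 = 7/2
E[X | Jar K] = (4 + 0 − 3 + 0 − 4)/5 = -3/5
E[X] = (1/2)·7/2 + (1/2)·(-3/5) = 29/20

29/20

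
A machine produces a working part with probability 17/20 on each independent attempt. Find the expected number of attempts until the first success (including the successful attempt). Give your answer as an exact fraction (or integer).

For a geometric distribution, E[trials] = 1/p = 1/(17/20) = 20/17.

20/17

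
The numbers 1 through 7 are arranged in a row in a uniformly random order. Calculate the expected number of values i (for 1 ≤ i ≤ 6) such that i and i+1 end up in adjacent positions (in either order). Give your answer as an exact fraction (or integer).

For each i ∈ {1,…,6}, let Xᵢ = 1 if i and i+1 are adjacent. P(Xᵢ=1) = 2·(7−1)!/7! = 2/7.
By linearity, E[ΣXᵢ] = (6)·(2/7) = 12/7.

12/7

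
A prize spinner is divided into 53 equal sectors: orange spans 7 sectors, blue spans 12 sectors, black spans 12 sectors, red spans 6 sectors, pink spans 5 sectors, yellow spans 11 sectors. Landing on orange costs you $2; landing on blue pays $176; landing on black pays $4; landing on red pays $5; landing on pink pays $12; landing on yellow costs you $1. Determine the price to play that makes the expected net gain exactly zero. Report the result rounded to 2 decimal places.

E[payout] = (7/53)·(-2) + (12/53)·176 + (12/53)·4 + (6/53)·5 + (5/53)·12 + (11/53)·(-1) = 2225/53
Fair fee = E[payout] = 2225/53 ≈ $41.98

$41.98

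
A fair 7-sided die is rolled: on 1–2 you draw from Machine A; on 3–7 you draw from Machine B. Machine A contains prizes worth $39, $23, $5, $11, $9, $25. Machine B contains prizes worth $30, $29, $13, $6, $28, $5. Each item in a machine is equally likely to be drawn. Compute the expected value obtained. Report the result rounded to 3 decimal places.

E[X | Machine A] = (39 + 23 + 5 + 11 + 9 + 25)/6 = 56/3
E[X | Machine B] = (30 + 29 + 13 + 6 + 28 + 5)/6 = 37/2
E[X] = (2/7)·56/3 + (5/7)·37/2 = 779/42 ≈ 18.548

$18.548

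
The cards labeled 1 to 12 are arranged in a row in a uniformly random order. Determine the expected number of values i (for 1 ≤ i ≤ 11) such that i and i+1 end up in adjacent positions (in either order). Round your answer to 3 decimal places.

For each i ∈ {1,…,11}, let Xᵢ = 1 if i and i+1 are adjacent. P(Xᵢ=1) = 2·(12−1)!/12! = 2/12.
By linearity, E[ΣXᵢ] = (11)·(2/12) = 11/6.
≈ 1.833

1.833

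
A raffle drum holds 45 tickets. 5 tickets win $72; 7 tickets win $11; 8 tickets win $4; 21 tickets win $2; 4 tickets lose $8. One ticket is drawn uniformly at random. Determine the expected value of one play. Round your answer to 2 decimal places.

$10.64

E[payout] = (5/45)·72 + (7/45)·11 + (8/45)·4 + (21/45)·2 + (4/45)·(-8) = 479/45
≈ $10.64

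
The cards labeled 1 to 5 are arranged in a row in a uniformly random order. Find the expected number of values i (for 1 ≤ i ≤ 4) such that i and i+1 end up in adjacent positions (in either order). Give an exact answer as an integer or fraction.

For each i ∈ {1,…,4}, let Xᵢ = 1 if i and i+1 are adjacent. P(Xᵢ=1) = 2·(5−1)!/5! = 2/5.
By linearity, E[ΣXᵢ] = (4)·(2/5) = 8/5.

8/5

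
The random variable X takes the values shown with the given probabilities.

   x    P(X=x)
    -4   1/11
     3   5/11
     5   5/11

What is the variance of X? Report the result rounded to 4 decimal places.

E[X] = (1/11)·(-4) + (5/11)·3 + (5/11)·5 = 36/11
E[X²] = (1/11)·16 + (5/11)·9 + (5/11)·25 = 186/11
Var(X) = 186/11 − (36/11)² = 750/121 ≈ 6.1983

6.1983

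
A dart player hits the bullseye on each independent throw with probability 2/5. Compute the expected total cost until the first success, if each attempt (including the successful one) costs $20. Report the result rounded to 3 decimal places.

E[#attempts] = 1/p = 5/2; E[cost] = 20·5/2 = 50.
≈ 50.000

$50.000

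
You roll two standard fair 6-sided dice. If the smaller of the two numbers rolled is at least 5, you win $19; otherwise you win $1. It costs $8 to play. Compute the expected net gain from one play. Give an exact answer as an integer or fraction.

E[payout] = (8/9)·1 + (1/9)·19 = 3
Expected profit = 3 − 8 = -5

-$5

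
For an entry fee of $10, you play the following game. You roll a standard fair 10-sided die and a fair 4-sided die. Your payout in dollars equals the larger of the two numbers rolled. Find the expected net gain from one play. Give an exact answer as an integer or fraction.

Distribution of the larger of the two numbers rolled: 1 w.p. 1/40, 2 w.p. 3/40, 3 w.p. 1/8, 4 w.p. 7/40, 5 w.p. 1/10, 6 w.p. 1/10, …
E[payout] = (1/40)·1 + (3/40)·2 + (1/8)·3 + (7/40)·4 + (1/10)·5 + (1/10)·6 + (1/10)·7 + (1/10)·8 + (1/10)·9 + (1/10)·10 = 23/4
Expected profit = 23/4 − 10 = -17/4

-17/4 dollars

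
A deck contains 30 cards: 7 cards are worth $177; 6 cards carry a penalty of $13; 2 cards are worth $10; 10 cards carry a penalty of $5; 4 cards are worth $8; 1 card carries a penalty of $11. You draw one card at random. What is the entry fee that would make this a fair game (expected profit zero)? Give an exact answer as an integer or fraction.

E[payout] = (7/30)·177 + (6/30)·(-13) + (2/30)·10 + (10/30)·(-5) + (4/30)·8 + (1/30)·(-11) = 192/5
Fair fee = E[payout] = 192/5

192/5 dollars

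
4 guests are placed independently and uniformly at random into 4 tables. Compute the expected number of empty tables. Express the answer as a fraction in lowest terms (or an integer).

Let Xⱼ=1 if table j is empty. P(Xⱼ=1) = ((4-1)/4)^4 = 81/256.
By linearity, E[#empty] = 4·81/256 = 81/64.

81/64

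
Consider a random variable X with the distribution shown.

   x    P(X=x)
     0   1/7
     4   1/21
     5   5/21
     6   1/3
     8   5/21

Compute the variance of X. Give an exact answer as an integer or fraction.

884/147

E[X] = (1/7)·0 + (1/21)·4 + (5/21)·5 + (1/3)·6 + (5/21)·8 = 37/7
E[X²] = (1/7)·0 + (1/21)·16 + (5/21)·25 + (1/3)·36 + (5/21)·64 = 713/21
Var(X) = 713/21 − (37/7)² = 884/147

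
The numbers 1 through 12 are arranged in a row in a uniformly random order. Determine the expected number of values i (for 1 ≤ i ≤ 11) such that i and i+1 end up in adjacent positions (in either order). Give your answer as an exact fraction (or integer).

For each i ∈ {1,…,11}, let Xᵢ = 1 if i and i+1 are adjacent. P(Xᵢ=1) = 2·(12−1)!/12! = 2/12.
By linearity, E[ΣXᵢ] = (11)·(2/12) = 11/6.

11/6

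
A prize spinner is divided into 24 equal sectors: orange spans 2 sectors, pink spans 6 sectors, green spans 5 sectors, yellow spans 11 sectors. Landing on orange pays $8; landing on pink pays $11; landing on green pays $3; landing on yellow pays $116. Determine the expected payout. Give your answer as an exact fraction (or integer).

E[payout] = (2/24)·8 + (6/24)·11 + (5/24)·3 + (11/24)·116 = 1373/24

1373/24 dollars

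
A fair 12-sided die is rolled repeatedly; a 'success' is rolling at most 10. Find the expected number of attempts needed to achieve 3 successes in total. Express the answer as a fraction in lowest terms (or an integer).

18/5

By linearity (sum of 3 independent geometric waits), E[trials] = 3/p = 3/(5/6) = 18/5.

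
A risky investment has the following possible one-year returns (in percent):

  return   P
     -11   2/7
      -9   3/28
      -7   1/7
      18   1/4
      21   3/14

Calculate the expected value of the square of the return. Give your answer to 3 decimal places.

E[X²] = (2/7)·121 + (3/28)·81 + (1/7)·49 + (1/4)·324 + (3/14)·441
     = 903/4 ≈ 225.750

225.750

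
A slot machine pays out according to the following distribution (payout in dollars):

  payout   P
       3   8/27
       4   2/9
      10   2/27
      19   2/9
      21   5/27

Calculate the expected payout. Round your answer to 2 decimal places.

E[X] = (8/27)·3 + (2/9)·4 + (2/27)·10 + (2/9)·19 + (5/27)·21
     = 287/27 ≈ 10.63

$10.63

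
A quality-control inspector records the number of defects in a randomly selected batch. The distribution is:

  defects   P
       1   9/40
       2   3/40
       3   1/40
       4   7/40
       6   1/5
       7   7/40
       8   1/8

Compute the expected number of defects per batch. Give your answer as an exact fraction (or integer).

183/40

E[X] = (9/40)·1 + (3/40)·2 + (1/40)·3 + (7/40)·4 + (1/5)·6 + (7/40)·7 + (1/8)·8
     = 183/40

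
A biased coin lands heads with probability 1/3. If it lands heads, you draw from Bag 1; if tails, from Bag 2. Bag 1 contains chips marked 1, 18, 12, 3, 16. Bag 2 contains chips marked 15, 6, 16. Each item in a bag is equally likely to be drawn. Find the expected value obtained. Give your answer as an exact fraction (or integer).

E[X | Bag 1] = (1 + 18 + 12 + 3 + 16)/5 = 10
E[X | Bag 2] = (15 + 6 + 16)/3 = 37/3
E[X] = (1/3)·10 + (2/3)·37/3 = 104/9

104/9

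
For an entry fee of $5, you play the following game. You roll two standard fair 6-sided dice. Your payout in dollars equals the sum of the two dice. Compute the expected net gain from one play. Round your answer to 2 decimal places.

Distribution of the sum of the two dice: 2 w.p. 1/36, 3 w.p. 1/18, 4 w.p. 1/12, 5 w.p. 1/9, 6 w.p. 5/36, 7 w.p. 1/6, …
E[payout] = (1/36)·2 + (1/18)·3 + (1/12)·4 + (1/9)·5 + (5/36)·6 + (1/6)·7 + (5/36)·8 + (1/9)·9 + (1/12)·10 + (1/18)·11 + (1/36)·12 = 7
Expected profit = 7 − 5 = 2 ≈ $2.00

$2.00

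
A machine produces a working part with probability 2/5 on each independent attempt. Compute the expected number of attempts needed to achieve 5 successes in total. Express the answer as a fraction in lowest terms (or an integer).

25/2

By linearity (sum of 5 independent geometric waits), E[trials] = 5/p = 5/(2/5) = 25/2.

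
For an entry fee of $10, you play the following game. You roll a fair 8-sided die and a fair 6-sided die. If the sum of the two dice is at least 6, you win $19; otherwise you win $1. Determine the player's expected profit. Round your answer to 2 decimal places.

$5.25

E[payout] = (5/24)·1 + (19/24)·19 = 61/4
Expected profit = 61/4 − 10 = 21/4 ≈ $5.25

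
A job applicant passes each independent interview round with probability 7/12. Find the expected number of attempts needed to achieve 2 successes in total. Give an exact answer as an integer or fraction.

24/7

By linearity (sum of 2 independent geometric waits), E[trials] = 2/p = 2/(7/12) = 24/7.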